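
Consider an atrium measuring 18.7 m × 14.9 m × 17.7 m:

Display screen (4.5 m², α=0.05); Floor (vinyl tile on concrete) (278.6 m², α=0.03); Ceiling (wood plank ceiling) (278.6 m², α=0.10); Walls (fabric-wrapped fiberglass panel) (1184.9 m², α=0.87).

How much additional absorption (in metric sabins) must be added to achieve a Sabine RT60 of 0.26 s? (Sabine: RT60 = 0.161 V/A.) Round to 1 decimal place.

Equivalent absorption area: A₁ = 4.5×0.05 + 278.6×0.03 + 278.6×0.10 + 1184.9×0.87 = 1067.306 m².
For T = 0.26 s, need A₂ = 0.161·V/T = 0.161·4931.751/0.26 = 3053.892 sabins.
Shortfall: 3053.892 − 1067.306 = 1986.6 sabins.

1986.6 sabins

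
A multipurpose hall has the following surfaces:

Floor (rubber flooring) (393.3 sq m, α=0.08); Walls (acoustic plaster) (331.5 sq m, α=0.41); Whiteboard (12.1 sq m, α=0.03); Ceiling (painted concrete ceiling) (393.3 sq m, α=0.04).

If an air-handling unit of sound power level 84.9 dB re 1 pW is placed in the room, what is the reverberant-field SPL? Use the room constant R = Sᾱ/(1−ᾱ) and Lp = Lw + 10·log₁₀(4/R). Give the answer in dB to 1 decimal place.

Σ(Sᵢαᵢ) = 393.3·0.08 + 331.5·0.41 + 12.1·0.03 + 393.3·0.04 = 183.474; total area S = 1130.2 sq m.
ᾱ = 0.1623, so room constant R = A/(1−ᾱ) = 219.021 sq m.
Lp = Lw + 10 log₁₀(4/R) = 84.9 -17.38 = 67.5 dB.

67.5 dB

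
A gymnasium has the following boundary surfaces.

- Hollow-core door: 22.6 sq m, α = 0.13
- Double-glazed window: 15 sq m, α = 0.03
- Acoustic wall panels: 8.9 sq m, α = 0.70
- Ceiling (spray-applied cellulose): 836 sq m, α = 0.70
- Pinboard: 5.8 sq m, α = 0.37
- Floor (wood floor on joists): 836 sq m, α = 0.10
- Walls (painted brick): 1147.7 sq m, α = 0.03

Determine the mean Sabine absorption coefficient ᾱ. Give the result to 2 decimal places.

Total surface area S = 2872.0 sq m.
A = 22.6*0.13 + 15*0.03 + 8.9*0.70 + 836*0.70 + 5.8*0.37 + 836*0.10 + 1147.7*0.03 = 714.995 sabins.
ᾱ = 714.995 / 2872.0 = 0.25.

0.25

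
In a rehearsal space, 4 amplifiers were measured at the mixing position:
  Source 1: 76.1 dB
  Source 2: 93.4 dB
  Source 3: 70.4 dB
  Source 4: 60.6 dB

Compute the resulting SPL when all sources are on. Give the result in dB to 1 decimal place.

93.5 dB

Converting to relative power and adding: 10^(76.1/10) + 10^(93.4/10) + 10^(70.4/10) + 10^(60.6/10) = 2.241e+09.
Back to dB: 10·log₁₀ Σ = 93.5 dB.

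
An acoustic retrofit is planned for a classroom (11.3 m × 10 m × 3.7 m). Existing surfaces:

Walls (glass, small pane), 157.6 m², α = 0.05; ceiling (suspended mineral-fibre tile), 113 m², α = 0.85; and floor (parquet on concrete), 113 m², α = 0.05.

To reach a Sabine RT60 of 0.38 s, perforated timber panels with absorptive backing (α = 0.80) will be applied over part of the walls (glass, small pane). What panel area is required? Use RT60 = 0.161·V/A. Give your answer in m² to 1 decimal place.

90.1

A₁ = Σ Sᵢαᵢ = 157.6·0.05 + 113·0.85 + 113·0.05 = 109.580 sabins.
Required A₂ = 0.161·418.1/0.38 = 177.142 sabins.
ΔA needed = 177.142 − 109.580 = 67.562 sabins.
Net gain per m²: Δα = 0.80 − 0.05 = 0.75.
Panel area = 67.562 / 0.75 = 90.1 m².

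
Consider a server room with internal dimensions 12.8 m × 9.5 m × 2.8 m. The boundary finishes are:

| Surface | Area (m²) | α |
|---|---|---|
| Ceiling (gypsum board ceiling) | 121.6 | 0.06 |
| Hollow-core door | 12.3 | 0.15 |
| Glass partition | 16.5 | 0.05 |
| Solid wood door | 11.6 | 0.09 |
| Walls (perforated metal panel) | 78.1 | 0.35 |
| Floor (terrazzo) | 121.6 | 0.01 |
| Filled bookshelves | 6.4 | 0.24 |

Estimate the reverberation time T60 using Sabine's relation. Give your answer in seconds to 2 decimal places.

Equivalent absorption area: A = 121.6*0.06 + 12.3*0.15 + 16.5*0.05 + 11.6*0.09 + 78.1*0.35 + 121.6*0.01 + 6.4*0.24 = 41.097 m².
V = 12.8·9.5·2.8 = 340.48 m³.
T = 0.161 V/A = 0.161·340.48/41.097 = 1.33 s.

1.33 sec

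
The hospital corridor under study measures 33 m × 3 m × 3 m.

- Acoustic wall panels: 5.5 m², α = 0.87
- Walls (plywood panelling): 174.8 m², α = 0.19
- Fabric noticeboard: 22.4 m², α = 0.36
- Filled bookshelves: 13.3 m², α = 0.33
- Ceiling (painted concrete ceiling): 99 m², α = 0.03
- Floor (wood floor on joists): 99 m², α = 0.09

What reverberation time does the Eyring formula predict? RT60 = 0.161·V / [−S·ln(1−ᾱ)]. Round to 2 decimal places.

S = Σ Sᵢ = 414.0 m².
Σ(Sᵢαᵢ) = 5.5×0.87 + 174.8×0.19 + 22.4×0.36 + 13.3×0.33 + 99×0.03 + 99×0.09 = 62.330.
ᾱ = 62.330 / 414.0 = 0.1506.
Eyring denominator: −S ln(1−ᾱ) = 67.575.
V = 33 × 3 × 3 = 297 m³.
RT60 = 0.161 × 297 / 67.575 = 0.71 s.

0.71 s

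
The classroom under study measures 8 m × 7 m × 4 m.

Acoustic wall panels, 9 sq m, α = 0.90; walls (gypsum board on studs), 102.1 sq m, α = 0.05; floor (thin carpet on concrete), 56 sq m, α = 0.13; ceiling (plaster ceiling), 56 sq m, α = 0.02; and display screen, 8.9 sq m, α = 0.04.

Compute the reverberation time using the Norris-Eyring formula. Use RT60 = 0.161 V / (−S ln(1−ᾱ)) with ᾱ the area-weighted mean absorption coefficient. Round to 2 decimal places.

Total surface area S = 9 + 102.1 + 56 + 56 + 8.9 = 232.0 sq m.
Absorption A = 9×0.90 + 102.1×0.05 + 56×0.13 + 56×0.02 + 8.9×0.04 = 21.961 sabins.
ᾱ = 21.961 / 232.0 = 0.0947.
Eyring denominator: −S ln(1−ᾱ) = 23.081.
V = 8 × 7 × 4 = 224 m³.
T = 0.161·V/[−S·ln(1−ᾱ)] = 0.161·224/23.081 = 1.56 s.

1.56 s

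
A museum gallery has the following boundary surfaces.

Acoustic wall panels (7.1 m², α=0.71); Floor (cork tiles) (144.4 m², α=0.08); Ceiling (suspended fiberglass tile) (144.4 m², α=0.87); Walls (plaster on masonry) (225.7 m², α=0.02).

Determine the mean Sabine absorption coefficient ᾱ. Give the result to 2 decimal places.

Total surface area S = 521.6 m².
Weighted sum Σ Sα = 146.735.
ᾱ = 146.735 / 521.6 = 0.28.

0.28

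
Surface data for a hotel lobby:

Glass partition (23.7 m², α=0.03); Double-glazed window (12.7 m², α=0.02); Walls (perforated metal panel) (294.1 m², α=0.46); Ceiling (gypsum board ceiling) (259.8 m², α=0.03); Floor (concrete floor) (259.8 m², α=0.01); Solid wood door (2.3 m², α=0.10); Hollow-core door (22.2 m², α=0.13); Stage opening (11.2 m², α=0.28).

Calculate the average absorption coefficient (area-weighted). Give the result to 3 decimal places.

S = Σ Sᵢ = 23.7 + 12.7 + 294.1 + 259.8 + 259.8 + 2.3 + 22.2 + 11.2 = 885.8 m².
A = 23.7*0.03 + 12.7*0.02 + 294.1*0.46 + 259.8*0.03 + 259.8*0.01 + 2.3*0.10 + 22.2*0.13 + 11.2*0.28 = 152.895 sabins.
ᾱ = 152.895 / 885.8 = 0.173.

0.173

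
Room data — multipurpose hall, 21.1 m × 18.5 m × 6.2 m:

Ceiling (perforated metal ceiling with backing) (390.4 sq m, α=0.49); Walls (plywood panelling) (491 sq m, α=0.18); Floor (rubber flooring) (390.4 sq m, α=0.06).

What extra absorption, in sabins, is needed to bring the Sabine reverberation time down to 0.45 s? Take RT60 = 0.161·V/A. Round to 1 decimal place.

Summing Sᵢαᵢ: 191.296 + 88.380 + 23.424 → A₁ = 303.100 sabins.
Target A₂ = 0.161·2420.17/0.45 = 865.883 sabins (V = 2420.17 m³).
ΔA = A₂ − A₁ = 865.883 − 303.100 = 562.8 sabins.

562.8 sabins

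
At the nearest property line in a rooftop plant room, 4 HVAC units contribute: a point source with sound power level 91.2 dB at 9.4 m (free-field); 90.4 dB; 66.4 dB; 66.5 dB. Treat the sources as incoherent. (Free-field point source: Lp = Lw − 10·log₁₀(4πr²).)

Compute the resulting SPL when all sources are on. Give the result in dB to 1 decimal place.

Source at 9.4 m: Lp = 91.2 − 10·log₁₀(4π·9.4²) = 91.2 − 10·log₁₀(1110.365) = 60.7 dB.
Converting to relative power and adding: 10^(60.7/10) + 10^(90.4/10) + 10^(66.4/10) + 10^(66.5/10) = 1.106e+09.
Combined level = 10 log₁₀(1.106e+09) = 90.4 dB.

90.4 dB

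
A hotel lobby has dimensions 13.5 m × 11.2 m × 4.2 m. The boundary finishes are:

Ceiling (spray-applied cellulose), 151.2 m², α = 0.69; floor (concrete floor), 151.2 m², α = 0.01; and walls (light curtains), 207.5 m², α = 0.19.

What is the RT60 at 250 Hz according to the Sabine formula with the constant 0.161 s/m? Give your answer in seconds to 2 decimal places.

A = Σ Sᵢαᵢ = 151.2·0.69 + 151.2·0.01 + 207.5·0.19 = 145.265 sabins.
V = 13.5·11.2·4.2 = 635.04 m³.
Sabine: RT60 = 0.161 × 635.04 / 145.265 = 0.70 s.

0.70 seconds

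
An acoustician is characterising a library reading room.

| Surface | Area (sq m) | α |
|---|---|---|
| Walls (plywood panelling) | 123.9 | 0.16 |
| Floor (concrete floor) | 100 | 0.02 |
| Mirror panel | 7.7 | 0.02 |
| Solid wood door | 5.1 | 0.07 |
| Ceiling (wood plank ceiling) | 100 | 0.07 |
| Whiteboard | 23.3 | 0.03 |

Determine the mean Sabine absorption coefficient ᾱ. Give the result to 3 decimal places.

S = Σ Sᵢ = 123.9 + 100 + 7.7 + 5.1 + 100 + 23.3 = 360.0 sq m.
Σ(Sᵢαᵢ) = 123.9*0.16 + 100*0.02 + 7.7*0.02 + 5.1*0.07 + 100*0.07 + 23.3*0.03 = 30.034.
ᾱ = 30.034 / 360.0 = 0.083.

0.083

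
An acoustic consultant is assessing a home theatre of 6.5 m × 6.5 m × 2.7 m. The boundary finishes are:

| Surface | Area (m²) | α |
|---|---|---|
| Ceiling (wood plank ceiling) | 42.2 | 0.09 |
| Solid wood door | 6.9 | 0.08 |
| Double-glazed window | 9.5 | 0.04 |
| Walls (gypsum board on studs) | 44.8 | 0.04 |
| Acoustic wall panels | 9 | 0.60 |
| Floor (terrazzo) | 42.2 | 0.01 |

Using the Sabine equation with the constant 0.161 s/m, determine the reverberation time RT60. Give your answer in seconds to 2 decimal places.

A = Σ Sᵢαᵢ = 42.2·0.09 + 6.9·0.08 + 9.5·0.04 + 44.8·0.04 + 9·0.60 + 42.2·0.01 = 12.344 sabins.
Room volume: 114.075 m³.
RT60 = 0.161 · V / A = 0.161 × 114.075 / 12.344 = 1.49 s.

1.49 s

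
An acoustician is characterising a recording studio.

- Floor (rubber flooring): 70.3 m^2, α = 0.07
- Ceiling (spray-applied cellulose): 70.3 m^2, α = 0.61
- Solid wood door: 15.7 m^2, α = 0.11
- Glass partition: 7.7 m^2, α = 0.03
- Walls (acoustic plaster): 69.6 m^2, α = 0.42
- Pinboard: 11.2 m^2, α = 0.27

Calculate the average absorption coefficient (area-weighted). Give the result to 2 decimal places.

0.34

S = Σ Sᵢ = 70.3 + 70.3 + 15.7 + 7.7 + 69.6 + 11.2 = 244.8 m^2.
Σ(Sᵢαᵢ) = 70.3*0.07 + 70.3*0.61 + 15.7*0.11 + 7.7*0.03 + 69.6*0.42 + 11.2*0.27 = 82.018.
ᾱ = A/S = 0.34.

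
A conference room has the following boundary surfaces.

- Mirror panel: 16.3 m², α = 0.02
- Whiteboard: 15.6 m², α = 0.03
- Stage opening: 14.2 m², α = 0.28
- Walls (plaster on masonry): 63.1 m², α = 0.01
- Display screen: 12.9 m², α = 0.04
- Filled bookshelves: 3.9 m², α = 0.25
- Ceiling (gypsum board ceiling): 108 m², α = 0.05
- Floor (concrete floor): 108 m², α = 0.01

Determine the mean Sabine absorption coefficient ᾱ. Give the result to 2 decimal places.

0.04

S = Σ Sᵢ = 16.3 + 15.6 + 14.2 + 63.1 + 12.9 + 3.9 + 108 + 108 = 342.0 m².
Σ(Sᵢαᵢ) = 16.3·0.02 + 15.6·0.03 + 14.2·0.28 + 63.1·0.01 + 12.9·0.04 + 3.9·0.25 + 108·0.05 + 108·0.01 = 13.372.
ᾱ = 13.372 / 342.0 = 0.04.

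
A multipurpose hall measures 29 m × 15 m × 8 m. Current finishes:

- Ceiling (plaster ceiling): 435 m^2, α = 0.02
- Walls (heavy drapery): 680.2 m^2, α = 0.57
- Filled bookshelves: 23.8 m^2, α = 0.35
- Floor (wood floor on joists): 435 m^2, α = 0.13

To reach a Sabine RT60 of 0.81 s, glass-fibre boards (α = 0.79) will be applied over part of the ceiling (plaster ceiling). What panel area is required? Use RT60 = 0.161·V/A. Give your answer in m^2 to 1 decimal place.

299.2

Summing Sᵢαᵢ: 8.700 + 387.714 + 8.330 + 56.550 → A₁ = 461.294 sabins.
V = 3480 m³. Target absorption A₂ = 0.161 × 3480 / 0.81 = 691.704 sabins.
ΔA needed = 691.704 − 461.294 = 230.410 sabins.
Each m^2 of panel replacing the ceiling (plaster ceiling) adds (0.79 − 0.02) = 0.77 sabins.
Panel area = 230.410 / 0.77 = 299.2 m^2.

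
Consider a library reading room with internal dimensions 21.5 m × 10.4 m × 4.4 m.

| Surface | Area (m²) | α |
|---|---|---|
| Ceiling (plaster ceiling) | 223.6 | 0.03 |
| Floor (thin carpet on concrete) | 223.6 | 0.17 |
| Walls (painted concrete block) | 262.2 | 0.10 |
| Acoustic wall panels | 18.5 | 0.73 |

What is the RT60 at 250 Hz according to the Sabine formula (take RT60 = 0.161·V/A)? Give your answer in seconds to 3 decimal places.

Total absorption A = 223.6·0.03 + 223.6·0.17 + 262.2·0.10 + 18.5·0.73
  = 6.708 + 38.012 + 26.220 + 13.505 = 84.445 m² sabins.
V = 21.5·10.4·4.4 = 983.84 m³.
RT60 = 0.161 · V / A = 0.161 × 983.84 / 84.445 = 1.876 s.

1.876 s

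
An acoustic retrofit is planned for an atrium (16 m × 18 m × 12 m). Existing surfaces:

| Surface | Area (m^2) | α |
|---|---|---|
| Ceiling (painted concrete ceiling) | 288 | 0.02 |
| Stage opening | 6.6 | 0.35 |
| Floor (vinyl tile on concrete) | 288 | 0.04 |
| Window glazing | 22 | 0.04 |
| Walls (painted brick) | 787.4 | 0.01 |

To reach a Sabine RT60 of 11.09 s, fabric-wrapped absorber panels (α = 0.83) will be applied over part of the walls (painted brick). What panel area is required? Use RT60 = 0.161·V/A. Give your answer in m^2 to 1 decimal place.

26.6

Equivalent absorption area: A₁ = 288*0.02 + 6.6*0.35 + 288*0.04 + 22*0.04 + 787.4*0.01 = 28.344 m^2.
V = 3456 m³. Target absorption A₂ = 0.161 × 3456 / 11.09 = 50.173 sabins.
Absorption to add: 50.173 − 28.344 = 21.829 sabins.
Each m^2 of panel replacing the walls (painted brick) adds (0.83 − 0.01) = 0.82 sabins.
Area = ΔA/Δα = 21.829/0.82 = 26.6 m^2.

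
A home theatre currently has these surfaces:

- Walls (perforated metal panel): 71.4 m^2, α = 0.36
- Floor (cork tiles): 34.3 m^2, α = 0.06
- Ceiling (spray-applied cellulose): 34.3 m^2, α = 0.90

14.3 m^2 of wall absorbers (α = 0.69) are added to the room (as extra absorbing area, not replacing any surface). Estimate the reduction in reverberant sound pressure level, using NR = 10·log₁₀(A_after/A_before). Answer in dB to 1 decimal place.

0.7 dB

Total absorption A_before = 71.4*0.36 + 34.3*0.06 + 34.3*0.90
  = 25.704 + 2.058 + 30.870 = 58.632 m^2 sabins.
Added absorption = 14.3 × 0.69 = 9.867 sabins.
New total A_after = 68.499 sabins.
Reduction = 10 log₁₀(A_after/A_before) = 10 log₁₀(1.1683) = 0.7 dB.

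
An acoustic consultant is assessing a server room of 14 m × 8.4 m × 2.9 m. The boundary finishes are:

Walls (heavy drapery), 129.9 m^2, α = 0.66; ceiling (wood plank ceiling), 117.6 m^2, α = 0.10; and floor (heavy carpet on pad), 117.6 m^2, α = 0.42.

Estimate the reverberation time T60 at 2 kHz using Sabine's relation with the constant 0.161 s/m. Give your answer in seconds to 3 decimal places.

0.374 sec

Equivalent absorption area: A = 129.9×0.66 + 117.6×0.10 + 117.6×0.42 = 146.886 m^2.
Room volume: 341.04 m³.
Sabine: RT60 = 0.161 × 341.04 / 146.886 = 0.374 s.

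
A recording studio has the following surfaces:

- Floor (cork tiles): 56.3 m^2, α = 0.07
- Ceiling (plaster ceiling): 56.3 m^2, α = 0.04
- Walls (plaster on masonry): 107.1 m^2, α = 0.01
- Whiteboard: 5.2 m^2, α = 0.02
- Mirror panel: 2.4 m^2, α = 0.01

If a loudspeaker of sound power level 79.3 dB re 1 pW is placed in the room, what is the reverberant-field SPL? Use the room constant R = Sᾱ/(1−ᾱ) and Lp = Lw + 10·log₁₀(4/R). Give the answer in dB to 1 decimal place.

Σ(Sᵢαᵢ) = 56.3·0.07 + 56.3·0.04 + 107.1·0.01 + 5.2·0.02 + 2.4·0.01 = 7.392; total area S = 227.3 m^2.
ᾱ = 7.392/227.3 = 0.0325; R = Sᾱ/(1−ᾱ) = 7.392/(1−0.0325) = 7.640 m^2.
Lp = Lw + 10 log₁₀(4/R) = 79.3 -2.81 = 76.5 dB.

76.5 dB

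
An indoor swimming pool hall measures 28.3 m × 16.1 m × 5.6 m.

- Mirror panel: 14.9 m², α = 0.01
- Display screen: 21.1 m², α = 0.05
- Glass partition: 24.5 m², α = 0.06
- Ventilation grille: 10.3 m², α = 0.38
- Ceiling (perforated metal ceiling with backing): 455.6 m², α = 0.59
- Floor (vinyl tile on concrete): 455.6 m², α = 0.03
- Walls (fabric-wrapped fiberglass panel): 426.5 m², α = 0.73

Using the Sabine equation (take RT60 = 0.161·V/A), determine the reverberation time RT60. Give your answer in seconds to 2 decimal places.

0.68 seconds

A = Σ Sᵢαᵢ = 14.9·0.01 + 21.1·0.05 + 24.5·0.06 + 10.3·0.38 + 455.6·0.59 + 455.6·0.03 + 426.5·0.73 = 600.405 sabins.
Volume V = 28.3 × 16.1 × 5.6 = 2551.528 m³.
Sabine: RT60 = 0.161 × 2551.528 / 600.405 = 0.68 s.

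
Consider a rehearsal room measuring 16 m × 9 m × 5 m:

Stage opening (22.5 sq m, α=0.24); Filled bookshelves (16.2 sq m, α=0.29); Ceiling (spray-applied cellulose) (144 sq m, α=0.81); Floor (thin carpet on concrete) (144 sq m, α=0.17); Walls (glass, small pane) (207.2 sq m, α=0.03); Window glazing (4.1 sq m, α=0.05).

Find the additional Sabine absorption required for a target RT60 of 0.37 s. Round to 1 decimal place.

155.7 sabins

Total absorption A₁ = 22.5*0.24 + 16.2*0.29 + 144*0.81 + 144*0.17 + 207.2*0.03 + 4.1*0.05
  = 5.400 + 4.698 + 116.640 + 24.480 + 6.216 + 0.205 = 157.639 sq m sabins.
For T = 0.37 s, need A₂ = 0.161·V/T = 0.161·720/0.37 = 313.297 sabins.
Additional absorption ΔA = 313.297 − 157.639 = 155.7 sabins.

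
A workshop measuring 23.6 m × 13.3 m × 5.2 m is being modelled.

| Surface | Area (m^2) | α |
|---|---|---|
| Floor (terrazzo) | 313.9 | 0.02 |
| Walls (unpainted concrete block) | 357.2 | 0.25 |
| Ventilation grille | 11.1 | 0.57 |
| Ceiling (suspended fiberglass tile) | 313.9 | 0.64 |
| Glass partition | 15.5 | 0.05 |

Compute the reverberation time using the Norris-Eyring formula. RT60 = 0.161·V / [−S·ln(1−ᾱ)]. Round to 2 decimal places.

0.73 seconds

S = Σ Sᵢ = 1011.6 m^2.
Absorption A = 313.9×0.02 + 357.2×0.25 + 11.1×0.57 + 313.9×0.64 + 15.5×0.05 = 303.576 sabins.
Mean coefficient ᾱ = A/S = 0.3001.
Eyring denominator: −S ln(1−ᾱ) = 360.957.
V = 23.6 × 13.3 × 5.2 = 1632.176 m³.
RT60 = 0.161 × 1632.176 / 360.957 = 0.73 s.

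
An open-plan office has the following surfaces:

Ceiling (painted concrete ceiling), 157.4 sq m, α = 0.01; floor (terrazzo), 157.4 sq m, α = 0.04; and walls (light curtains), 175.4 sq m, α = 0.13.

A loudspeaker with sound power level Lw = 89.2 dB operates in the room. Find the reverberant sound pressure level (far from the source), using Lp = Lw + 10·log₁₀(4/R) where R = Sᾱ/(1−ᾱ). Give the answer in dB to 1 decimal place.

A = 30.672 sabins; S = 490.2 sq m.
ᾱ = 0.0626, so room constant R = A/(1−ᾱ) = 32.720 sq m.
Lp = 89.2 + 10·log₁₀(4/32.720) = 89.2 + (-9.13) = 80.1 dB.

80.1 dB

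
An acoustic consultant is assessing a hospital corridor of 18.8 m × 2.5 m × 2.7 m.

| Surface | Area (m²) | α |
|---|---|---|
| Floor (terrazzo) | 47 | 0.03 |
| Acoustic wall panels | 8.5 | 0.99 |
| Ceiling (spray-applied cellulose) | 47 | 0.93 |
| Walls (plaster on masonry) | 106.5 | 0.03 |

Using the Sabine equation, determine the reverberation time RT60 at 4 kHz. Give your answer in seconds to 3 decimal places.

0.360 sec

A = Σ Sᵢαᵢ = 47×0.03 + 8.5×0.99 + 47×0.93 + 106.5×0.03 = 56.730 sabins.
Volume V = 18.8 × 2.5 × 2.7 = 126.9 m³.
T = 0.161 V/A = 0.161·126.9/56.730 = 0.360 s.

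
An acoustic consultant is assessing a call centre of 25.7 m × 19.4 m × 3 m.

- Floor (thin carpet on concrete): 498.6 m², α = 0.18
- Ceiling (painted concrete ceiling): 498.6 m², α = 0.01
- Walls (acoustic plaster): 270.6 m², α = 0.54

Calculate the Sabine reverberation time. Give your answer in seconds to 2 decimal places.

1.00 sec

Equivalent absorption area: A = 498.6*0.18 + 498.6*0.01 + 270.6*0.54 = 240.858 m².
Volume V = 25.7 × 19.4 × 3 = 1495.74 m³.
Sabine: RT60 = 0.161 × 1495.74 / 240.858 = 1.00 s.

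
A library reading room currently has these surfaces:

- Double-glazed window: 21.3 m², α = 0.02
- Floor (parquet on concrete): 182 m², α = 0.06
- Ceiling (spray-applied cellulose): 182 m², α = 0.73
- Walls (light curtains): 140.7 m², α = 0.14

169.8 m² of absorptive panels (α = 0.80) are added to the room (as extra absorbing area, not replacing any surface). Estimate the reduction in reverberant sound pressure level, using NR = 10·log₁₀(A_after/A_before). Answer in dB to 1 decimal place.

A_before = Σ Sᵢαᵢ = 21.3·0.02 + 182·0.06 + 182·0.73 + 140.7·0.14 = 163.904 sabins.
Added absorption = 169.8 × 0.80 = 135.840 sabins.
New total A_after = 299.744 sabins.
NR = 10·log₁₀(299.744/163.904) = 2.6 dB.

2.6 dB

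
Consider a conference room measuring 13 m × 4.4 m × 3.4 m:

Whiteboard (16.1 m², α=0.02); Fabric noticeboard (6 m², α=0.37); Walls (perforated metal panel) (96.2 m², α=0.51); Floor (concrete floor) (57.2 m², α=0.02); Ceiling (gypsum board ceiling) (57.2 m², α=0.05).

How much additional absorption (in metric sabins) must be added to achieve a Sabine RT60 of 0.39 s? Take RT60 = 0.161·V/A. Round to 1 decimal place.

24.7 sabins

Summing Sᵢαᵢ: 0.322 + 2.220 + 49.062 + 1.144 + 2.860 → A₁ = 55.608 sabins.
Target A₂ = 0.161·194.48/0.39 = 80.285 sabins (V = 194.48 m³).
Additional absorption ΔA = 80.285 − 55.608 = 24.7 sabins.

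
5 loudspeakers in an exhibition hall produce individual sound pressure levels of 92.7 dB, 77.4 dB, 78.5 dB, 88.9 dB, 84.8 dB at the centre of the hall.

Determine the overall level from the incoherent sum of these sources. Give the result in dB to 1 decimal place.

Σ 10^(Lᵢ/10) = 3.066e+09.
Back to dB: 10·log₁₀ Σ = 94.9 dB.

94.9 dB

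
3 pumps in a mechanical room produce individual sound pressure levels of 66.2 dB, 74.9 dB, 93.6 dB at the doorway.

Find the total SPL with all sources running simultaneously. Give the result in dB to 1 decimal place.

Sum in the linear (power) domain: Σ 10^(Lᵢ/10) = 10^(66.2/10) + 10^(74.9/10) + 10^(93.6/10) = 2.326e+09.
Back to dB: 10·log₁₀ Σ = 93.7 dB.

93.7 dB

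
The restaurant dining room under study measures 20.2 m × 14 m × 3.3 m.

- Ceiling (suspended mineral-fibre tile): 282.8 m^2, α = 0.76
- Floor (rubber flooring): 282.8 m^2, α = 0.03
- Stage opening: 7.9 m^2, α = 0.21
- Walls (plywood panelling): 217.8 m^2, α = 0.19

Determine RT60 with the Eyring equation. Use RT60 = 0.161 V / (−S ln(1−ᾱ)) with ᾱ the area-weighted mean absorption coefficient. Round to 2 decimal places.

S = Σ Sᵢ = 791.3 m^2.
Absorption A = 282.8×0.76 + 282.8×0.03 + 7.9×0.21 + 217.8×0.19 = 266.453 sabins.
Mean coefficient ᾱ = A/S = 0.3367.
−S·ln(1−ᾱ) = −791.3 × ln(1 − 0.3367) = 324.851.
V = 20.2 × 14 × 3.3 = 933.24 m³.
T = 0.161·V/[−S·ln(1−ᾱ)] = 0.161·933.24/324.851 = 0.46 s.

0.46 sec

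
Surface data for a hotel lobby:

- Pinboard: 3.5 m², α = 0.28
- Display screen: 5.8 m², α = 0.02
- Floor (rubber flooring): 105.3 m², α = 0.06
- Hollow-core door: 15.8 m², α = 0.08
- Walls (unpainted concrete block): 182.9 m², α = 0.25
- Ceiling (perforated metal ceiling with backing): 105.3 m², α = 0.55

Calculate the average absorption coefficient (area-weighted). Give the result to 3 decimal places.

S = Σ Sᵢ = 3.5 + 5.8 + 105.3 + 15.8 + 182.9 + 105.3 = 418.6 m².
A = 3.5*0.28 + 5.8*0.02 + 105.3*0.06 + 15.8*0.08 + 182.9*0.25 + 105.3*0.55 = 112.318 sabins.
ᾱ = 112.318 / 418.6 = 0.268.

0.268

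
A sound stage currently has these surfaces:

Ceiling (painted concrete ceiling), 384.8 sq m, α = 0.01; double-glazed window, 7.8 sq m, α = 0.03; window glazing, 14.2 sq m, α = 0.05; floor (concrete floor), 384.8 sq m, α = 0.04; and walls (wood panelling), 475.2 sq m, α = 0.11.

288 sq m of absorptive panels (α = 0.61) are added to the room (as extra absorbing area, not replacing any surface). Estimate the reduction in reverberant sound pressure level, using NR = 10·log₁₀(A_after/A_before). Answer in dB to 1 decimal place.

Total absorption A_before = 384.8*0.01 + 7.8*0.03 + 14.2*0.05 + 384.8*0.04 + 475.2*0.11
  = 3.848 + 0.234 + 0.710 + 15.392 + 52.272 = 72.456 sq m sabins.
Added absorption = 288 × 0.61 = 175.680 sabins.
A_after = 72.456 + 175.680 = 248.136 sabins.
NR = 10·log₁₀(248.136/72.456) = 5.3 dB.

5.3 dB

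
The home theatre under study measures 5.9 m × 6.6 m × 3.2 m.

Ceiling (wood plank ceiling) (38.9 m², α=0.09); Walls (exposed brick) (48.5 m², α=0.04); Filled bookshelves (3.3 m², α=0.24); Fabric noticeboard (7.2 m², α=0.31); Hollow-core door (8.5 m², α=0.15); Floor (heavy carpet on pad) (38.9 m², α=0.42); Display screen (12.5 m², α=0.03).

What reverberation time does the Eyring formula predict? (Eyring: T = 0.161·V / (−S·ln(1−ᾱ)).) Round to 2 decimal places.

0.69 s

Total surface area S = 38.9 + 48.5 + 3.3 + 7.2 + 8.5 + 38.9 + 12.5 = 157.8 m².
Absorption A = 38.9×0.09 + 48.5×0.04 + 3.3×0.24 + 7.2×0.31 + 8.5×0.15 + 38.9×0.42 + 12.5×0.03 = 26.453 sabins.
ᾱ = 26.453 / 157.8 = 0.1676.
−S·ln(1−ᾱ) = −157.8 × ln(1 − 0.1676) = 28.947.
V = 5.9 × 6.6 × 3.2 = 124.608 m³.
RT60 = 0.161 × 124.608 / 28.947 = 0.69 s.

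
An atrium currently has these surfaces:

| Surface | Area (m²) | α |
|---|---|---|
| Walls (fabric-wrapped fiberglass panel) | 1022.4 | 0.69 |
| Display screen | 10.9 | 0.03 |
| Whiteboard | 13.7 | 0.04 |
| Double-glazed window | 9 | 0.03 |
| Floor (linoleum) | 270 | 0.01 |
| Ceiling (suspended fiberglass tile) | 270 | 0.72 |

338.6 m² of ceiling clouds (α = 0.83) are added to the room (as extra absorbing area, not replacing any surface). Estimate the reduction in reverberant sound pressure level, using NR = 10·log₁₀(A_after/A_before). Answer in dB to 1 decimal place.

A_before = Σ Sᵢαᵢ = 1022.4*0.69 + 10.9*0.03 + 13.7*0.04 + 9*0.03 + 270*0.01 + 270*0.72 = 903.701 sabins.
Treatment contributes 338.6·0.83 = 281.038 sabins.
A_after = 903.701 + 281.038 = 1184.739 sabins.
Reduction = 10 log₁₀(A_after/A_before) = 10 log₁₀(1.3110) = 1.2 dB.

1.2 dB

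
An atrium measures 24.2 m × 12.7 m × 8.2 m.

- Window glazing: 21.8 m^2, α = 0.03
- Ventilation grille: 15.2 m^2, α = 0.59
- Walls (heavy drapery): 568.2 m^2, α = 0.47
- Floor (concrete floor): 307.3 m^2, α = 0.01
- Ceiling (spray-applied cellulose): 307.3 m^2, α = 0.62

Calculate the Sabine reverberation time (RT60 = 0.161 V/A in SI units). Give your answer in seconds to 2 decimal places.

0.86 seconds

A = Σ Sᵢαᵢ = 21.8*0.03 + 15.2*0.59 + 568.2*0.47 + 307.3*0.01 + 307.3*0.62 = 470.275 sabins.
V = 24.2·12.7·8.2 = 2520.188 m³.
Sabine: RT60 = 0.161 × 2520.188 / 470.275 = 0.86 s.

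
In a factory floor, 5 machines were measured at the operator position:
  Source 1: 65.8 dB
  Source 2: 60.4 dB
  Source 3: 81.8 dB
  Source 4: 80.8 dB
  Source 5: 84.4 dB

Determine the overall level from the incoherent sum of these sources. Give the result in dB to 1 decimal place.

Sum in the linear (power) domain: Σ 10^(Lᵢ/10) = 10^(65.8/10) + 10^(60.4/10) + 10^(81.8/10) + 10^(80.8/10) + 10^(84.4/10) = 5.519e+08.
Back to dB: 10·log₁₀ Σ = 87.4 dB.

87.4 dB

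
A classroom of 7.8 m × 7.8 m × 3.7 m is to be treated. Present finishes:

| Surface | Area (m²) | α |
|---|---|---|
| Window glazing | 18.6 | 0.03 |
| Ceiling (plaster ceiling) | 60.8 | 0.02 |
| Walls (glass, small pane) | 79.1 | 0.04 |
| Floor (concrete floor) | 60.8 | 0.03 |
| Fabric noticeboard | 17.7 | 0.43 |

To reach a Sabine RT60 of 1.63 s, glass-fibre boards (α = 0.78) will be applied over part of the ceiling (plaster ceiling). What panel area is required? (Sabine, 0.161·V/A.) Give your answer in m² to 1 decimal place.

10.3

Equivalent absorption area: A₁ = 18.6*0.03 + 60.8*0.02 + 79.1*0.04 + 60.8*0.03 + 17.7*0.43 = 14.373 m².
Required A₂ = 0.161·225.108/1.63 = 22.235 sabins.
Absorption to add: 22.235 − 14.373 = 7.862 sabins.
Each m² of panel replacing the ceiling (plaster ceiling) adds (0.78 − 0.02) = 0.76 sabins.
Area = ΔA/Δα = 7.862/0.76 = 10.3 m².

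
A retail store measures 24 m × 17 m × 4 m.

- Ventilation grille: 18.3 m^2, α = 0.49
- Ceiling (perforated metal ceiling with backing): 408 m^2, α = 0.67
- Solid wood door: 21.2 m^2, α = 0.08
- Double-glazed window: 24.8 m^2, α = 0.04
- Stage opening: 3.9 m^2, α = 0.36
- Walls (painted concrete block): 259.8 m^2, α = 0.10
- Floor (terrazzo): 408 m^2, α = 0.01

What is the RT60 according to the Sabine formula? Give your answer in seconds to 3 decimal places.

0.830 s

Summing Sᵢαᵢ: 8.967 + 273.360 + 1.696 + 0.992 + 1.404 + 25.980 + 4.080 → A = 316.479 sabins.
V = 24·17·4 = 1632 m³.
T = 0.161 V/A = 0.161·1632/316.479 = 0.830 s.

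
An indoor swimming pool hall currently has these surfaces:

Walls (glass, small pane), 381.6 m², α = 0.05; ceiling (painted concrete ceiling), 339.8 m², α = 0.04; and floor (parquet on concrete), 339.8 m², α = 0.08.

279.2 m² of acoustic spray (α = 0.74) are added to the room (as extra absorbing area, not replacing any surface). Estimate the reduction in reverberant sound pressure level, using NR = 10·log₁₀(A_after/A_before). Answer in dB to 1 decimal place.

Equivalent absorption area: A_before = 381.6·0.05 + 339.8·0.04 + 339.8·0.08 = 59.856 m².
Treatment contributes 279.2·0.74 = 206.608 sabins.
New total A_after = 266.464 sabins.
Reduction = 10 log₁₀(A_after/A_before) = 10 log₁₀(4.4518) = 6.5 dB.

6.5 dB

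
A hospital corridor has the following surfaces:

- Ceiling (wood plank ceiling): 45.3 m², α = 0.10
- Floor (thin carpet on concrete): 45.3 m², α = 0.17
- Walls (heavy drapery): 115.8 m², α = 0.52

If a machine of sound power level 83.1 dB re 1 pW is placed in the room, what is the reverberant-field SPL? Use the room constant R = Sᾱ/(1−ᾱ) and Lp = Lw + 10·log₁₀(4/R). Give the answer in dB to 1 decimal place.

68.6 dB

Σ(Sᵢαᵢ) = 45.3·0.10 + 45.3·0.17 + 115.8·0.52 = 72.447; total area S = 206.4 m².
ᾱ = 72.447/206.4 = 0.3510; R = Sᾱ/(1−ᾱ) = 72.447/(1−0.3510) = 111.629 m².
Lp = Lw + 10 log₁₀(4/R) = 83.1 -14.46 = 68.6 dB.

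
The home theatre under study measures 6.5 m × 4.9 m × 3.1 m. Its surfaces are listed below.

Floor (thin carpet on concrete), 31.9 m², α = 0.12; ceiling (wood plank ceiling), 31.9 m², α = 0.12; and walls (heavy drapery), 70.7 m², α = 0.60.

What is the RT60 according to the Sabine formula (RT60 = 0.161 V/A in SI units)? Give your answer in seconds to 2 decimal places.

Summing Sᵢαᵢ: 3.828 + 3.828 + 42.420 → A = 50.076 sabins.
Volume V = 6.5 × 4.9 × 3.1 = 98.735 m³.
Sabine: RT60 = 0.161 × 98.735 / 50.076 = 0.32 s.

0.32 s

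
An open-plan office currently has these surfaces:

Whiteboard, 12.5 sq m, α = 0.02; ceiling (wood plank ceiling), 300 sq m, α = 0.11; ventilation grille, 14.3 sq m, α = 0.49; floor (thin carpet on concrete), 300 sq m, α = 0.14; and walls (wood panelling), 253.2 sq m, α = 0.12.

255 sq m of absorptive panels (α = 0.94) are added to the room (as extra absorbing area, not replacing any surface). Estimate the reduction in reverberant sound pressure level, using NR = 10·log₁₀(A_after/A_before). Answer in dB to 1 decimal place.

5.0 dB

Equivalent absorption area: A_before = 12.5*0.02 + 300*0.11 + 14.3*0.49 + 300*0.14 + 253.2*0.12 = 112.641 sq m.
Added absorption = 255 × 0.94 = 239.700 sabins.
A_after = 112.641 + 239.700 = 352.341 sabins.
NR = 10·log₁₀(352.341/112.641) = 5.0 dB.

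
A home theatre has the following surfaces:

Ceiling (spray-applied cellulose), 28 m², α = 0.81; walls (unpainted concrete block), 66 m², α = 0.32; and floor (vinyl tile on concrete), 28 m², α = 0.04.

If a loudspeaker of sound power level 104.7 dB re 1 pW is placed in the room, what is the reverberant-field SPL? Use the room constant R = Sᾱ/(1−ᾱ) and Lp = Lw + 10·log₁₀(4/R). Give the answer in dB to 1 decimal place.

92.2 dB

Σ(Sᵢαᵢ) = 28·0.81 + 66·0.32 + 28·0.04 = 44.920; total area S = 122.0 m².
ᾱ = 44.920/122.0 = 0.3682; R = Sᾱ/(1−ᾱ) = 44.920/(1−0.3682) = 71.098 m².
Lp = 104.7 + 10·log₁₀(4/71.098) = 104.7 + (-12.50) = 92.2 dB.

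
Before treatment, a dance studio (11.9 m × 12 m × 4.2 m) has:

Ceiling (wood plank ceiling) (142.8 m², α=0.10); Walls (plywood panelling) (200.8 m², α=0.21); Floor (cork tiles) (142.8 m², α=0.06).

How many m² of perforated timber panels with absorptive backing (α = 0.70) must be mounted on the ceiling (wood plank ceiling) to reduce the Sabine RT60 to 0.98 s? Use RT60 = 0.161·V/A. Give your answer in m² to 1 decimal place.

55.9

Equivalent absorption area: A₁ = 142.8×0.10 + 200.8×0.21 + 142.8×0.06 = 65.016 m².
V = 599.76 m³. Target absorption A₂ = 0.161 × 599.76 / 0.98 = 98.532 sabins.
Absorption to add: 98.532 − 65.016 = 33.516 sabins.
Net gain per m²: Δα = 0.70 − 0.10 = 0.60.
Area = ΔA/Δα = 33.516/0.60 = 55.9 m².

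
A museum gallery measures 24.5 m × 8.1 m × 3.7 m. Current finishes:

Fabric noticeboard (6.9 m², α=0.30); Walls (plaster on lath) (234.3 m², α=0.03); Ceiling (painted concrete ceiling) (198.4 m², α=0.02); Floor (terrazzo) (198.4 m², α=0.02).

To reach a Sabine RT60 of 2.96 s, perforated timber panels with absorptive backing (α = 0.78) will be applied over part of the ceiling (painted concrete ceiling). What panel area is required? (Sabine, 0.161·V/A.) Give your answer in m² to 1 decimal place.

Equivalent absorption area: A₁ = 6.9*0.30 + 234.3*0.03 + 198.4*0.02 + 198.4*0.02 = 17.035 m².
Required A₂ = 0.161·734.265/2.96 = 39.938 sabins.
ΔA needed = 39.938 − 17.035 = 22.903 sabins.
Each m² of panel replacing the ceiling (painted concrete ceiling) adds (0.78 − 0.02) = 0.76 sabins.
Panel area = 22.903 / 0.76 = 30.1 m².

30.1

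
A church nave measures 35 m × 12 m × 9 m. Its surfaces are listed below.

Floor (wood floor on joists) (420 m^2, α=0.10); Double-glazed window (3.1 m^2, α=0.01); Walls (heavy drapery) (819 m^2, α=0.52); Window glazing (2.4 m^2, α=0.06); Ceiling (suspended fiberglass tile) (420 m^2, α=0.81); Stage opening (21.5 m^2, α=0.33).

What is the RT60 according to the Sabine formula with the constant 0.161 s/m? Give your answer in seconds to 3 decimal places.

A = Σ Sᵢαᵢ = 420×0.10 + 3.1×0.01 + 819×0.52 + 2.4×0.06 + 420×0.81 + 21.5×0.33 = 815.350 sabins.
V = 35·12·9 = 3780 m³.
RT60 = 0.161 · V / A = 0.161 × 3780 / 815.350 = 0.746 s.

0.746 sec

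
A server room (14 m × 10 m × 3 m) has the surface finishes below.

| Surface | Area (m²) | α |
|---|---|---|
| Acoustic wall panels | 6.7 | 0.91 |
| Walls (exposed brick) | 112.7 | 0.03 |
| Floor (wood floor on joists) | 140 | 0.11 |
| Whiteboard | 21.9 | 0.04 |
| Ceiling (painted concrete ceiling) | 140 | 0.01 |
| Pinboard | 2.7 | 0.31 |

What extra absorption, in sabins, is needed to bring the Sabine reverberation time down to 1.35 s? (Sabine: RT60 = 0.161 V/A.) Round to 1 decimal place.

Summing Sᵢαᵢ: 6.097 + 3.381 + 15.400 + 0.876 + 1.400 + 0.837 → A₁ = 27.991 sabins.
Target A₂ = 0.161·420/1.35 = 50.089 sabins (V = 420 m³).
Shortfall: 50.089 − 27.991 = 22.1 sabins.

22.1 sabins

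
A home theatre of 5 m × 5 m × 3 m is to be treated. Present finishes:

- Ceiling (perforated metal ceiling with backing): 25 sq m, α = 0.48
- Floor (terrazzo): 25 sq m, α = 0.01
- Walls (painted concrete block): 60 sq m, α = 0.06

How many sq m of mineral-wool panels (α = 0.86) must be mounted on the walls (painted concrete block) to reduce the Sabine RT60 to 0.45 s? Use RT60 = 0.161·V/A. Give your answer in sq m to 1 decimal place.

Summing Sᵢαᵢ: 12.000 + 0.250 + 3.600 → A₁ = 15.850 sabins.
Required A₂ = 0.161·75/0.45 = 26.833 sabins.
Absorption to add: 26.833 − 15.850 = 10.983 sabins.
Each sq m of panel replacing the walls (painted concrete block) adds (0.86 − 0.06) = 0.80 sabins.
Area = ΔA/Δα = 10.983/0.80 = 13.7 sq m.

13.7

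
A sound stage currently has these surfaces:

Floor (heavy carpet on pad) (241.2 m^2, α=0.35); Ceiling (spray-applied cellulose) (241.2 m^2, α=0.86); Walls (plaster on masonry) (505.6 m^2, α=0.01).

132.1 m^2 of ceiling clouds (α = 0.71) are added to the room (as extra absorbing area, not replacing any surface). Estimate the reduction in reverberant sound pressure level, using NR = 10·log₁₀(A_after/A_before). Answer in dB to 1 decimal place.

1.2 dB

Equivalent absorption area: A_before = 241.2*0.35 + 241.2*0.86 + 505.6*0.01 = 296.908 m^2.
Added absorption = 132.1 × 0.71 = 93.791 sabins.
A_after = 296.908 + 93.791 = 390.699 sabins.
Reduction = 10 log₁₀(A_after/A_before) = 10 log₁₀(1.3159) = 1.2 dB.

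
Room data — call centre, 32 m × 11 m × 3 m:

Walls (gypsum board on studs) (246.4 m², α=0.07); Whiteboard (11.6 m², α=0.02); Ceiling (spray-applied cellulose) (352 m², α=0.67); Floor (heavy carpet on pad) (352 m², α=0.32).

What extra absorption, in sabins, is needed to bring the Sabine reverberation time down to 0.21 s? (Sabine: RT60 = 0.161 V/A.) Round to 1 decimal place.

Equivalent absorption area: A₁ = 246.4·0.07 + 11.6·0.02 + 352·0.67 + 352·0.32 = 365.960 m².
For T = 0.21 s, need A₂ = 0.161·V/T = 0.161·1056/0.21 = 809.600 sabins.
Additional absorption ΔA = 809.600 − 365.960 = 443.6 sabins.

443.6 sabins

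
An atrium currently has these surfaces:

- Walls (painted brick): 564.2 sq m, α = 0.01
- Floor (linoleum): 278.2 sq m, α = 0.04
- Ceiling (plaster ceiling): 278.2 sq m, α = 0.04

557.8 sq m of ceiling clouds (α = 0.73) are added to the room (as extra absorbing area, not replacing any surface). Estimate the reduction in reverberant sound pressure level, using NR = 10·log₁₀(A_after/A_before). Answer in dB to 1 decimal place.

11.9 dB

Summing Sᵢαᵢ: 5.642 + 11.128 + 11.128 → A_before = 27.898 sabins.
Added absorption = 557.8 × 0.73 = 407.194 sabins.
New total A_after = 435.092 sabins.
Reduction = 10 log₁₀(A_after/A_before) = 10 log₁₀(15.5958) = 11.9 dB.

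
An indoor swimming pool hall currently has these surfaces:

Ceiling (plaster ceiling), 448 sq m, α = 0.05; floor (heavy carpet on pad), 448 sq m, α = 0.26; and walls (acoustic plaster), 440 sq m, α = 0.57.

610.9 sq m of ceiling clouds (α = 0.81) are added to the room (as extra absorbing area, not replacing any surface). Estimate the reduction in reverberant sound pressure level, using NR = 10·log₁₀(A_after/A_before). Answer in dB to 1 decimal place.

Total absorption A_before = 448*0.05 + 448*0.26 + 440*0.57
  = 22.400 + 116.480 + 250.800 = 389.680 sq m sabins.
Treatment contributes 610.9·0.81 = 494.829 sabins.
New total A_after = 884.509 sabins.
Reduction = 10 log₁₀(A_after/A_before) = 10 log₁₀(2.2698) = 3.6 dB.

3.6 dB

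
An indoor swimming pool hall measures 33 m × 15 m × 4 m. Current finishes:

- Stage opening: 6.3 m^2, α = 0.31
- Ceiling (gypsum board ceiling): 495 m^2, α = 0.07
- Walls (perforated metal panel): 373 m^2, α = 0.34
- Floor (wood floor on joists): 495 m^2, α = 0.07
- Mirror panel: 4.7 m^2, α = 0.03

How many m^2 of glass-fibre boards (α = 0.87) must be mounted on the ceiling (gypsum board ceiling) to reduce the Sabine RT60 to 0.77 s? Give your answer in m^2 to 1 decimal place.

269.7

Equivalent absorption area: A₁ = 6.3·0.31 + 495·0.07 + 373·0.34 + 495·0.07 + 4.7·0.03 = 198.214 m^2.
V = 1980 m³. Target absorption A₂ = 0.161 × 1980 / 0.77 = 414.000 sabins.
ΔA needed = 414.000 − 198.214 = 215.786 sabins.
Each m^2 of panel replacing the ceiling (gypsum board ceiling) adds (0.87 − 0.07) = 0.80 sabins.
Area = ΔA/Δα = 215.786/0.80 = 269.7 m^2.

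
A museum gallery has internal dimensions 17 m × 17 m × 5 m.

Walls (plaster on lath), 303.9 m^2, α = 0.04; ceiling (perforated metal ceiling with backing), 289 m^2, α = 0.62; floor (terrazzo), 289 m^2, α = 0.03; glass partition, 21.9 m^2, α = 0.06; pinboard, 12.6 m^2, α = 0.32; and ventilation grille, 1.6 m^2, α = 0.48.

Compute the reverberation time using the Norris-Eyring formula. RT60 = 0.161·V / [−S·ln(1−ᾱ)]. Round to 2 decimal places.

S = Σ Sᵢ = 918.0 m^2.
Absorption A = 303.9·0.04 + 289·0.62 + 289·0.03 + 21.9·0.06 + 12.6·0.32 + 1.6·0.48 = 206.120 sabins.
ᾱ = 206.120 / 918.0 = 0.2245.
Eyring denominator: −S ln(1−ᾱ) = 233.399.
V = 17 × 17 × 5 = 1445 m³.
RT60 = 0.161 × 1445 / 233.399 = 1.00 s.

1.00 seconds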